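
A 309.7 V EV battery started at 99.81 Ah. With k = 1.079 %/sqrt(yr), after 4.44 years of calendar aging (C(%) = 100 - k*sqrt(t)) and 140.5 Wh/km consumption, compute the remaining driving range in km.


Step 1: capacity retention = 100 - 1.079 * sqrt(4.44) = 100 - 1.079 * 2.1071 = 97.726%
Step 2: C_now = 99.81 * 97.726/100 = 97.54 Ah
Step 3: E_pack = V * C_now = 309.7 * 97.54 = 30208 Wh
Step 4: range = E_pack / consumption = 30208 / 140.5 = 215.0 km

215.0 km


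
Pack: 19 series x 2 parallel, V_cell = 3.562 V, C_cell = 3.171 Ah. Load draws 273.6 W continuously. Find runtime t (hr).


Step 1: E_pack = Ns * V_cell * Np * C_cell = 19 * 3.562 * 2 * 3.171 = 429.21 Wh
Step 2: t = E_pack / P = 429.21 / 273.6 = 1.569 hr

1.569 hr


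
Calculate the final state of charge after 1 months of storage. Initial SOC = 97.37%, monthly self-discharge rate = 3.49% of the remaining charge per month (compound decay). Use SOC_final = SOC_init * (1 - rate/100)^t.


Monthly retention factor = 1 - 3.49/100 = 0.9651
Over 1 months: factor^1 = 0.9651
SOC_final = 97.37 * 0.9651 = 93.97%

93.97%


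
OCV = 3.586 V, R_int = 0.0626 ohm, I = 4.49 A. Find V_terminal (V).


IR drop = 4.49 * 0.0626 = 0.28107 V
V = 3.586 - 0.28107 = 3.305 V

3.305 V


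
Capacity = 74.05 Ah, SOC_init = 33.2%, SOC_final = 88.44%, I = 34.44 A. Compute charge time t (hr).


Step 1: dSOC = 88.44% - 33.2% = 55.24%
Step 2: delta_Ah = 74.05 * 55.24 / 100 = 40.905 Ah
Step 3: t = 40.905 / 34.44 = 1.188 hr

1.188 hr


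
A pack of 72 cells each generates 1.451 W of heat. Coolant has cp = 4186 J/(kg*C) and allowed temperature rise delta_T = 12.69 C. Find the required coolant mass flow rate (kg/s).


Q_total = 72 * 1.451 = 104.47 W
m_dot = Q_total / (cp * dT) = 104.47 / (4186 * 12.69) = 0.001967 kg/s

0.001967 kg/s


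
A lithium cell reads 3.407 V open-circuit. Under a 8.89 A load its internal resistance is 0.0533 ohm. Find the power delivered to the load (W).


Step 1: V_terminal = OCV - I*R = 3.407 - 8.89 * 0.0533 = 2.9332 V
Step 2: P_out = V_terminal * I = 2.9332 * 8.89 = 26.08 W

26.08 W


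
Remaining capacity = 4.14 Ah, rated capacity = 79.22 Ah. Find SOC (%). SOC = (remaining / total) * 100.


SOC = (remaining / total) * 100 = (4.14 / 79.22) * 100 = 5.226%

5.226%


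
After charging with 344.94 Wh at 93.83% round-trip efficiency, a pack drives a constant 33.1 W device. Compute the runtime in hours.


Step 1: E_discharge = eta/100 * E_charge = 93.83/100 * 344.94 = 323.66 Wh
Step 2: t = E_discharge / P = 323.66 / 33.1 = 9.778 hr

9.778 hr


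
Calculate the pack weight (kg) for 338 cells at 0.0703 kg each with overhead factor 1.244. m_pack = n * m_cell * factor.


m_pack = n * m_cell * overhead = 338 * 0.0703 * 1.244 = 29.56 kg

29.56 kg


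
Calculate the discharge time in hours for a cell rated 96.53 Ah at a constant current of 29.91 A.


t = capacity / current = 96.53 / 29.91 = 3.227 hr

3.227 hr


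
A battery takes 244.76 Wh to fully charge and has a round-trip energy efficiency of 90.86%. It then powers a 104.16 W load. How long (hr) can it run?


Step 1: E_discharge = eta/100 * E_charge = 90.86/100 * 244.76 = 222.39 Wh
Step 2: t = E_discharge / P = 222.39 / 104.16 = 2.135 hr

2.135 hr


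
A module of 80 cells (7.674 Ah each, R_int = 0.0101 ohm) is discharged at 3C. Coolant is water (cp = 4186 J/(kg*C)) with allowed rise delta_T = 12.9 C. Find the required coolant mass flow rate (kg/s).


Step 1: I = 3 * 7.674 = 23.022 A
Step 2: Q_cell = I^2 * R = 23.022^2 * 0.0101 = 5.3531 W
Step 3: Q_total = 80 * 5.3531 = 428.25 W
Step 4: m_dot = Q_total / (cp * dT) = 428.25 / (4186 * 12.9) = 0.007931 kg/s

0.007931 kg/s


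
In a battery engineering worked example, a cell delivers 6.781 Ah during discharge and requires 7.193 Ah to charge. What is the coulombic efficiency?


eta_c = Q_dis / Q_chg * 100 = 6.781 / 7.193 * 100 = 94.27%

94.27%


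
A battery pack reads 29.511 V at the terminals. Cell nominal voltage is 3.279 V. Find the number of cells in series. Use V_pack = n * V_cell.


n = V_pack / V_cell = 29.511 / 3.279 = 9

9


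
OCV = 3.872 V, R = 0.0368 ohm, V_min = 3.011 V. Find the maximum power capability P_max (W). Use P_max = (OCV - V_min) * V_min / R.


P_max = (OCV - V_min) * V_min / R = (3.872 - 3.011) * 3.011 / 0.0368 = 0.861 * 3.011 / 0.0368 = 70.45 W

70.45 W


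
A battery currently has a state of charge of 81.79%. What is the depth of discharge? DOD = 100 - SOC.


Complement of SOC: DOD = 100% - 81.79% = 18.21%

18.21%


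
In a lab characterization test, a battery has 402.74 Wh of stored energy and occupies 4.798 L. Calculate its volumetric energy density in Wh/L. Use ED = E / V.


ED = E / V = 402.74 / 4.798 = 83.94 Wh/L

83.94 Wh/L


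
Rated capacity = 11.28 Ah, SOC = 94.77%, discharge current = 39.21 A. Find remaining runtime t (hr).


Step 1: remaining = SOC/100 * C_total = 94.77/100 * 11.28 = 10.69 Ah
Step 2: t = remaining / I = 10.69 / 39.21 = 0.2726 hr

0.2726 hr


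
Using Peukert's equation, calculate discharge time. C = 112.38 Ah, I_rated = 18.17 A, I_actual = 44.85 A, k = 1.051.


Step 1: t_rated = C / I_rated = 112.38 / 18.17 = 6.1849 hr
Step 2: ratio = 18.17 / 44.85 = 0.40513
Step 3: ratio^k = 0.40513^1.051 = 0.38688
Step 4: t = t_rated * ratio^k = 6.1849 * 0.38688 = 2.393 hr

2.393 hr


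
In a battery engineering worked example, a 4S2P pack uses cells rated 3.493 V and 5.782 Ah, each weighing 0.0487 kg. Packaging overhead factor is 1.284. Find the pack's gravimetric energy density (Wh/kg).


Step 1: V_pack = 4 * 3.493 = 13.972 V
Step 2: C_pack = 2 * 5.782 = 11.564 Ah
Step 3: E_pack = V_pack * C_pack = 13.972 * 11.564 = 161.57 Wh
Step 4: m_pack = 4 * 2 * 0.0487 * 1.284 = 0.50025 kg
Step 5: ED = E_pack / m_pack = 161.57 / 0.50025 = 323.0 Wh/kg

323.0 Wh/kg


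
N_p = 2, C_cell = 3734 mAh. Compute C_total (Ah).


Convert: C_cell = 3734 mAh = 3.734 Ah
C_total = 2 * 3.734 = 7.468 Ah

7.468 Ah


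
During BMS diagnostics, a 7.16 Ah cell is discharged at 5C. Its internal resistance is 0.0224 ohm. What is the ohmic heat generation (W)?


Step 1: I = C_rate * capacity = 5 * 7.16 = 35.8 A
Step 2: Q = I^2 * R = 35.8^2 * 0.0224 = 1281.6 * 0.0224 = 28.71 W

28.71 W


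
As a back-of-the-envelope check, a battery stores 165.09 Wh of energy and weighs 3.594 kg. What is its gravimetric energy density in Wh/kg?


Specific energy = 165.09 Wh / 3.594 kg = 45.93 Wh/kg

45.93 Wh/kg


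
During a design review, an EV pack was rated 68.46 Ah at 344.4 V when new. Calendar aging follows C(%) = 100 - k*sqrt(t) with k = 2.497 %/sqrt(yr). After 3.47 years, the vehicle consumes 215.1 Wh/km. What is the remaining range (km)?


Step 1: capacity retention = 100 - 2.497 * sqrt(3.47) = 100 - 2.497 * 1.8628 = 95.349%
Step 2: C_now = 68.46 * 95.349/100 = 65.276 Ah
Step 3: E_pack = V * C_now = 344.4 * 65.276 = 22481 Wh
Step 4: range = E_pack / consumption = 22481 / 215.1 = 104.5 km

104.5 km


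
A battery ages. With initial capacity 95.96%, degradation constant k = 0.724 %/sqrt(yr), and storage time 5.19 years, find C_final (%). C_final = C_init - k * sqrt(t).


sqrt(t) = sqrt(5.19) = 2.2782
C_final = 95.96 - 0.724 * 2.2782 = 94.31%

94.31%


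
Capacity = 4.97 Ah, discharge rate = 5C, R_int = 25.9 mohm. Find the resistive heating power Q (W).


Convert: R = 25.9 mohm = 0.0259 ohm
Step 1: I = C_rate * capacity = 5 * 4.97 = 24.85 A
Step 2: Q = I^2 * R = 24.85^2 * 0.0259 = 617.52 * 0.0259 = 15.99 W

15.99 W


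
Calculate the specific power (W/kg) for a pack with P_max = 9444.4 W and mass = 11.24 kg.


SP = P / m = 9444.4 / 11.24 = 840.2 W/kg

840.2 W/kg


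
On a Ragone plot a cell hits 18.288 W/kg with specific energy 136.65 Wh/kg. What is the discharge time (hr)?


t = E / P = 136.65 / 18.288 = 7.472 hr

7.472 hr


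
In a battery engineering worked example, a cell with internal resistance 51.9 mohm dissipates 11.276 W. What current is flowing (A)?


Convert: R = 51.9 mohm = 0.0519 ohm
I = sqrt(Q / R) = sqrt(11.276 / 0.0519) = sqrt(217.26) = 14.74 A

14.74 A


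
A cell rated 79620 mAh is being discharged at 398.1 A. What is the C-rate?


Convert: capacity = 79620 mAh = 79.62 Ah
C_rate = I / capacity = 398.1 / 79.62 = 5C

5C


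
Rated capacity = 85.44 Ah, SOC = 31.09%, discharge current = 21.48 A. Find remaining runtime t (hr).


Step 1: remaining = SOC/100 * C_total = 31.09/100 * 85.44 = 26.563 Ah
Step 2: t = remaining / I = 26.563 / 21.48 = 1.237 hr

1.237 hr


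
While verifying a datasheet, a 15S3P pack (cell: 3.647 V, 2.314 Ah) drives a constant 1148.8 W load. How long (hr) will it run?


Step 1: E_pack = Ns * V_cell * Np * C_cell = 15 * 3.647 * 3 * 2.314 = 379.76 Wh
Step 2: t = E_pack / P = 379.76 / 1148.8 = 0.3306 hr

0.3306 hr


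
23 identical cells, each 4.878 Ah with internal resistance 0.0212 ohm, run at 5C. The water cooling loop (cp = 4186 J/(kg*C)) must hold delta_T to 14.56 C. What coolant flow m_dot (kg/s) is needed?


Step 1: I = 5 * 4.878 = 24.39 A
Step 2: Q_cell = I^2 * R = 24.39^2 * 0.0212 = 12.611 W
Step 3: Q_total = 23 * 12.611 = 290.05 W
Step 4: m_dot = Q_total / (cp * dT) = 290.05 / (4186 * 14.56) = 0.004759 kg/s

0.004759 kg/s


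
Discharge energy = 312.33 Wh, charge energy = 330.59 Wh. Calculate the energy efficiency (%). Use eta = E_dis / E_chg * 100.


Round-trip efficiency = 312.33/330.59 * 100% = 94.48%

94.48%


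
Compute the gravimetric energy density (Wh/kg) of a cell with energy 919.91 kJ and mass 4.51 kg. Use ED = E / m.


Convert: E = 919.91 kJ = 255.53 Wh
ED = E / m = 255.53 / 4.51 = 56.66 Wh/kg

56.66 Wh/kg


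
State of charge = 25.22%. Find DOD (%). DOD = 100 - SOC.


Complement of SOC: DOD = 100% - 25.22% = 74.78%

74.78%


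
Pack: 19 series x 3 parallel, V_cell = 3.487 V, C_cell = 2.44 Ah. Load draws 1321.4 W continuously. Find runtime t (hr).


Step 1: E_pack = Ns * V_cell * Np * C_cell = 19 * 3.487 * 3 * 2.44 = 484.97 Wh
Step 2: t = E_pack / P = 484.97 / 1321.4 = 0.3670 hr

0.3670 hr


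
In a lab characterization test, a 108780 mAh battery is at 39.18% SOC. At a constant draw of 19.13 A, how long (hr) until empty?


Convert: C_total = 108780 mAh = 108.78 Ah
Step 1: remaining = SOC/100 * C_total = 39.18/100 * 108.78 = 42.62 Ah
Step 2: t = remaining / I = 42.62 / 19.13 = 2.228 hr

2.228 hr


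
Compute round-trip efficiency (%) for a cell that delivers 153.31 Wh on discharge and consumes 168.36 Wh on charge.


Round-trip efficiency = 153.31/168.36 * 100% = 91.06%

91.06%


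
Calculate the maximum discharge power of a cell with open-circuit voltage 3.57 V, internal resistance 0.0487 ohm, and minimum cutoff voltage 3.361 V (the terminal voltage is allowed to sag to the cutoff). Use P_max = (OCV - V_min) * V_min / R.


dV = OCV - V_min = 0.209 V (so I_max = dV / R)
P_max = dV * V_min / R = 0.209 * 3.361 / 0.0487 = 14.42 W

14.42 W


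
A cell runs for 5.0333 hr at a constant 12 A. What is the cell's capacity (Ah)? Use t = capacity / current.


C = I * t = 12 * 5.0333 = 60.40 Ah

60.40 Ah


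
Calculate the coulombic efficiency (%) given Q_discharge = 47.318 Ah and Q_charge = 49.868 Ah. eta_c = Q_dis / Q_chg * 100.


eta_c = Q_dis / Q_chg * 100 = 47.318 / 49.868 * 100 = 94.89%

94.89%


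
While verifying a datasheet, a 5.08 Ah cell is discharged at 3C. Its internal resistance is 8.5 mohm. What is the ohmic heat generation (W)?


Convert: R = 8.5 mohm = 0.0085 ohm
Step 1: I = C_rate * capacity = 3 * 5.08 = 15.24 A
Step 2: Q = I^2 * R = 15.24^2 * 0.0085 = 232.26 * 0.0085 = 1.974 W

1.974 W


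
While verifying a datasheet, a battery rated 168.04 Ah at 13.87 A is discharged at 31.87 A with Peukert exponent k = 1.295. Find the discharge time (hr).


t_rated = C / I_rated = 168.04 / 13.87 = 12.115 hr
(I_rated/I)^k = (0.43521)^1.295 = 0.3405
t = t_rated * (I_rated/I)^k = 12.115 * 0.3405 = 4.125 hr

4.125 hr


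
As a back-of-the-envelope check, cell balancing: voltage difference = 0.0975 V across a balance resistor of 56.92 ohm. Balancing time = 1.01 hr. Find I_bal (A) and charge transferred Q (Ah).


First, Ohm's law: I_bal = 0.0975 V / 56.92 ohm = 0.0017129 A
Then Q = I * t = 0.0017129 A * 1.01 hr = 0.001730 Ah

I=0.0017129 A, Q=0.001730 Ah


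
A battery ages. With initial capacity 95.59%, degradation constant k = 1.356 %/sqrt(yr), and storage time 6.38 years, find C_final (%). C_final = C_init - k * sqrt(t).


sqrt(t) = sqrt(6.38) = 2.5259
C_final = 95.59 - 1.356 * 2.5259 = 92.16%

92.16%


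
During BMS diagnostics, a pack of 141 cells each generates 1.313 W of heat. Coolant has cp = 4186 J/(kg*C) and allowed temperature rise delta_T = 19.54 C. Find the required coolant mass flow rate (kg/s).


Q_total = 141 * 1.313 = 185.13 W
m_dot = Q_total / (cp * dT) = 185.13 / (4186 * 19.54) = 0.002263 kg/s

0.002263 kg/s


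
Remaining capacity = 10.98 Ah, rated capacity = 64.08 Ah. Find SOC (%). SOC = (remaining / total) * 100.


SOC% = 10.98 / 64.08 * 100 = 17.13%

17.13%


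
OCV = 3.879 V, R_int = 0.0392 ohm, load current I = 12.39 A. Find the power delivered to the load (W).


Step 1: V_terminal = OCV - I*R = 3.879 - 12.39 * 0.0392 = 3.3933 V
Step 2: P_out = V_terminal * I = 3.3933 * 12.39 = 42.04 W

42.04 W


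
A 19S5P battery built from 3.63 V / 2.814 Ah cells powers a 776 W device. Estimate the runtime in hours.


Step 1: E_pack = Ns * V_cell * Np * C_cell = 19 * 3.63 * 5 * 2.814 = 970.41 Wh
Step 2: t = E_pack / P = 970.41 / 776 = 1.251 hr

1.251 hr


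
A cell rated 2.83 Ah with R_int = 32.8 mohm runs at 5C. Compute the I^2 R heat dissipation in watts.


Convert: R = 32.8 mohm = 0.0328 ohm
Step 1: I = C_rate * capacity = 5 * 2.83 = 14.15 A
Step 2: Q = I^2 * R = 14.15^2 * 0.0328 = 200.22 * 0.0328 = 6.567 W

6.567 W


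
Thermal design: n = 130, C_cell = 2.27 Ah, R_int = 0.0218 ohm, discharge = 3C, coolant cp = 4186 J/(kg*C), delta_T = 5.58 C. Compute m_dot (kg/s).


Step 1: I = 3 * 2.27 = 6.81 A
Step 2: Q_cell = I^2 * R = 6.81^2 * 0.0218 = 1.011 W
Step 3: Q_total = 130 * 1.011 = 131.43 W
Step 4: m_dot = Q_total / (cp * dT) = 131.43 / (4186 * 5.58) = 0.005627 kg/s

0.005627 kg/s


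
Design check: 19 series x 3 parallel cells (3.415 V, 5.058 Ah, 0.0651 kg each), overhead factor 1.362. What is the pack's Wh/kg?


Step 1: V_pack = 19 * 3.415 = 64.885 V
Step 2: C_pack = 3 * 5.058 = 15.174 Ah
Step 3: E_pack = V_pack * C_pack = 64.885 * 15.174 = 984.56 Wh
Step 4: m_pack = 19 * 3 * 0.0651 * 1.362 = 5.054 kg
Step 5: ED = E_pack / m_pack = 984.56 / 5.054 = 194.8 Wh/kg

194.8 Wh/kg


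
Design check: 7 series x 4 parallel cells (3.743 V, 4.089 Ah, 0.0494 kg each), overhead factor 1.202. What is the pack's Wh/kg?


Step 1: V_pack = 7 * 3.743 = 26.201 V
Step 2: C_pack = 4 * 4.089 = 16.356 Ah
Step 3: E_pack = V_pack * C_pack = 26.201 * 16.356 = 428.54 Wh
Step 4: m_pack = 7 * 4 * 0.0494 * 1.202 = 1.6626 kg
Step 5: ED = E_pack / m_pack = 428.54 / 1.6626 = 257.8 Wh/kg

257.8 Wh/kg


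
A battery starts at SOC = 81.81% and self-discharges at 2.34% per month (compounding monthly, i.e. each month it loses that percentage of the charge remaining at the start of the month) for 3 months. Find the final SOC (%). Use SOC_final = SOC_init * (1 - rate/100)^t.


decay = (1 - 2.34/100)^3 = 0.93143
SOC_final = 81.81 * 0.93143 = 76.20%

76.20%


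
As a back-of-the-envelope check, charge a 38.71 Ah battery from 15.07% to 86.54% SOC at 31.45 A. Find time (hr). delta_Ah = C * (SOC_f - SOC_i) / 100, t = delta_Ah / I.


delta_Ah = 38.71 * (86.54 - 15.07) / 100 = 27.666 Ah
t = delta_Ah / I = 27.666 / 31.45 = 0.8797 hr

0.8797 hr


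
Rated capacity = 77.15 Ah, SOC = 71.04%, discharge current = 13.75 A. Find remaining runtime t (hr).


Step 1: remaining = SOC/100 * C_total = 71.04/100 * 77.15 = 54.807 Ah
Step 2: t = remaining / I = 54.807 / 13.75 = 3.986 hr

3.986 hr


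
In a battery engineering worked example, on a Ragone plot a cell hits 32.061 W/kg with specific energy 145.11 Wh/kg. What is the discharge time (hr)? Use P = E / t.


t = E / P = 145.11 / 32.061 = 4.526 hr

4.526 hr


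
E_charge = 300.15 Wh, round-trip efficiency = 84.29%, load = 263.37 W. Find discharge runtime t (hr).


Step 1: E_discharge = eta/100 * E_charge = 84.29/100 * 300.15 = 253 Wh
Step 2: t = E_discharge / P = 253 / 263.37 = 0.9606 hr

0.9606 hr


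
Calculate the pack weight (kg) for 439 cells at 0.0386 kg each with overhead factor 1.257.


Cell mass sum = 439 * 0.0386 = 16.945 kg
With overhead 1.257: m_pack = 16.945 * 1.257 = 21.30 kg

21.30 kg


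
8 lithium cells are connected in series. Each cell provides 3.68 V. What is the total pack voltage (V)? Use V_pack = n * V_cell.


Series voltages add: 8 * 3.68 V = 29.44 V

29.44 V


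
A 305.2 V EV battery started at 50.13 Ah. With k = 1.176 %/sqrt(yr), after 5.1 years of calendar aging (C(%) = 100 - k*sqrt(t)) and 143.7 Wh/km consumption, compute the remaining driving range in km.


Step 1: capacity retention = 100 - 1.176 * sqrt(5.1) = 100 - 1.176 * 2.2583 = 97.344%
Step 2: C_now = 50.13 * 97.344/100 = 48.799 Ah
Step 3: E_pack = V * C_now = 305.2 * 48.799 = 14893 Wh
Step 4: range = E_pack / consumption = 14893 / 143.7 = 103.6 km

103.6 km


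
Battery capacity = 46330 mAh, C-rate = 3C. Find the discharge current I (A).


Convert: capacity = 46330 mAh = 46.33 Ah
At 3C: I = 3 * 46.33 Ah = 138.99 A

138.99 A


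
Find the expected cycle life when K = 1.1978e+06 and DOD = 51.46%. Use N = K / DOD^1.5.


Step 1: DOD^1.5 = 51.46^1.5 = 369.15
Step 2: N = 1.1978e+06 / 369.15 = 3245 cycles

3245 cycles


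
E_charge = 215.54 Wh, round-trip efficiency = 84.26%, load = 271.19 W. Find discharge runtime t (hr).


Step 1: E_discharge = eta/100 * E_charge = 84.26/100 * 215.54 = 181.61 Wh
Step 2: t = E_discharge / P = 181.61 / 271.19 = 0.6697 hr

0.6697 hr


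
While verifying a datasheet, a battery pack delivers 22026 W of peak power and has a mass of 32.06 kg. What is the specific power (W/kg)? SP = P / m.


SP = P / m = 22026 / 32.06 = 687.0 W/kg

687.0 W/kg


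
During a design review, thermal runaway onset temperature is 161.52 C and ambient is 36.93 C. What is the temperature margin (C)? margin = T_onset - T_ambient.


Safety margin = 161.52 C - 36.93 C = 124.59 C

124.59 C


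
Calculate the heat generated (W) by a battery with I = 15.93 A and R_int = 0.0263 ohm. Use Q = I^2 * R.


Q = I^2 * R = 15.93^2 * 0.0263 = 6.674 W

6.674 W


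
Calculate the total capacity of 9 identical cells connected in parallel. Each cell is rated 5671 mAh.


Convert: C_cell = 5671 mAh = 5.671 Ah
C_total = 9 * 5.671 = 51.039 Ah

51.039 Ah


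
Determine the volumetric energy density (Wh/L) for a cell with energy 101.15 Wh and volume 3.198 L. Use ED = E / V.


ED = E / V = 101.15 / 3.198 = 31.63 Wh/L

31.63 Wh/L


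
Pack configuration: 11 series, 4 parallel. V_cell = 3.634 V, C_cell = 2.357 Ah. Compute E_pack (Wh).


V_pack = 11 * 3.634 = 39.974 V
C_pack = 4 * 2.357 = 9.428 Ah
E = V_pack * C_pack = 39.974 * 9.428 = 376.9 Wh

376.9 Wh


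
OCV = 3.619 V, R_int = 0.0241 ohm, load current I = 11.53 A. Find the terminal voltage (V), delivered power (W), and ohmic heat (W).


Step 1: V_terminal = OCV - I*R = 3.619 - 11.53 * 0.0241 = 3.3411 V
Step 2: P_out = V_terminal * I = 3.3411 * 11.53 = 38.52 W
Step 3: Q = I^2 * R = 11.53^2 * 0.0241 = 3.204 W

V=3.3411 V, P=38.52 W, Q=3.204 W


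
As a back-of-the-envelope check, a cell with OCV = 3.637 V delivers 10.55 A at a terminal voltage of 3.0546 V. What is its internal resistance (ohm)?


R = (OCV - V) / I = (3.637 - 3.0546) / 10.55 = 0.05520 ohm

0.05520 ohm


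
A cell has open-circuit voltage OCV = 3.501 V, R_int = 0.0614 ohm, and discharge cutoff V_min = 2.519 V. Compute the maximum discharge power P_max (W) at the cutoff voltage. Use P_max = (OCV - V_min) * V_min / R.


dV = OCV - V_min = 0.982 V (so I_max = dV / R)
P_max = dV * V_min / R = 0.982 * 2.519 / 0.0614 = 40.29 W

40.29 W


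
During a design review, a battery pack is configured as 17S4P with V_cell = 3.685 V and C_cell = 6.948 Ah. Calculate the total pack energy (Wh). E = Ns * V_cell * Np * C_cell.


E = Ns * Vcell * Np * Ccell = 17 * 3.685 * 4 * 6.948 = 1741 Wh

1741 Wh


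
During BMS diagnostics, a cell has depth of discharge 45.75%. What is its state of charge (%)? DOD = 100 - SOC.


SOC = 100 - DOD = 100 - 45.75 = 54.25%

54.25%


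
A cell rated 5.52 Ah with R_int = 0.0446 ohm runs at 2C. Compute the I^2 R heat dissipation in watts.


Step 1: I = C_rate * capacity = 2 * 5.52 = 11.04 A
Step 2: Q = I^2 * R = 11.04^2 * 0.0446 = 121.88 * 0.0446 = 5.436 W

5.436 W


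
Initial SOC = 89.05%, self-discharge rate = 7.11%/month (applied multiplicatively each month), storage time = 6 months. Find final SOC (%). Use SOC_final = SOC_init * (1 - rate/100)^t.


decay = (1 - 7.11/100)^6 = 0.64241
SOC_final = 89.05 * 0.64241 = 57.21%

57.21%


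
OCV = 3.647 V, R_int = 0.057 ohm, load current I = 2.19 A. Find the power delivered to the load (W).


Step 1: V_terminal = OCV - I*R = 3.647 - 2.19 * 0.057 = 3.5222 V
Step 2: P_out = V_terminal * I = 3.5222 * 2.19 = 7.714 W

7.714 W


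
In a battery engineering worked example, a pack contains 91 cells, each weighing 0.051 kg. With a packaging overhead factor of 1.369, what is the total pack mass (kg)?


m_pack = n * m_cell * overhead = 91 * 0.051 * 1.369 = 6.354 kg

6.354 kg


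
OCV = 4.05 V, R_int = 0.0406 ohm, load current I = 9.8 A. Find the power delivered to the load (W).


Step 1: V_terminal = OCV - I*R = 4.05 - 9.8 * 0.0406 = 3.6521 V
Step 2: P_out = V_terminal * I = 3.6521 * 9.8 = 35.79 W

35.79 W


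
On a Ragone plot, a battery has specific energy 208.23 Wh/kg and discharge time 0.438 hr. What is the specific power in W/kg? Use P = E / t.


Specific power = 208.23 Wh/kg / 0.438 hr = 475.4 W/kg

475.4 W/kg


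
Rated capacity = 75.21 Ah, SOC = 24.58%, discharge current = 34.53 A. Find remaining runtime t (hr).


Step 1: remaining = SOC/100 * C_total = 24.58/100 * 75.21 = 18.487 Ah
Step 2: t = remaining / I = 18.487 / 34.53 = 0.5354 hr

0.5354 hr


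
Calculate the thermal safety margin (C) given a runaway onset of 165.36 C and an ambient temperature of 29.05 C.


margin = T_onset - T_ambient = 165.36 - 29.05 = 136.31 C

136.31 C


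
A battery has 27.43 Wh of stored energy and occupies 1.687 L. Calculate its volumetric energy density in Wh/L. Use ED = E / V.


Volumetric ED = 27.43 Wh / 1.687 L = 16.26 Wh/L

16.26 Wh/L


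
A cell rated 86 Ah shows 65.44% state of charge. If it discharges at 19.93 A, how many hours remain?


Step 1: remaining = SOC/100 * C_total = 65.44/100 * 86 = 56.278 Ah
Step 2: t = remaining / I = 56.278 / 19.93 = 2.824 hr

2.824 hr


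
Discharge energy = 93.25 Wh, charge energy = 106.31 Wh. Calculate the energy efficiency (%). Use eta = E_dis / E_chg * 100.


Round-trip efficiency = 93.25/106.31 * 100% = 87.72%

87.72%


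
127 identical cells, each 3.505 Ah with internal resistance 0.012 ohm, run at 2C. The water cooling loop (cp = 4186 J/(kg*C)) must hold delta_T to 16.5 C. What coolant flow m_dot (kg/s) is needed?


Step 1: I = 2 * 3.505 = 7.01 A
Step 2: Q_cell = I^2 * R = 7.01^2 * 0.012 = 0.58968 W
Step 3: Q_total = 127 * 0.58968 = 74.889 W
Step 4: m_dot = Q_total / (cp * dT) = 74.889 / (4186 * 16.5) = 0.001084 kg/s

0.001084 kg/s


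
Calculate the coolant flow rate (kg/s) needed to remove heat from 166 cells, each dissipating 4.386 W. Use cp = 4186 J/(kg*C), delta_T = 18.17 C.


Step 1: Total heat Q = 166 * 4.386 W = 728.08 W
Step 2: denom = cp * dT = 4186 * 18.17 = 76060
Step 3: m_dot = 728.08 / 76060 = 0.009572 kg/s

0.009572 kg/s


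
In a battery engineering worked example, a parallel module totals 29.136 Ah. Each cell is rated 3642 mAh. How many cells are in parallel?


Convert: C_cell = 3642 mAh = 3.642 Ah
n = C_total / C_cell = 29.136 / 3.642 = 8

8


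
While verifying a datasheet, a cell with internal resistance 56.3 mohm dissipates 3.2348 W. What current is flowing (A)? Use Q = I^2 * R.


Convert: R = 56.3 mohm = 0.0563 ohm
I = sqrt(Q / R) = sqrt(3.2348 / 0.0563) = sqrt(57.456) = 7.580 A

7.580 A


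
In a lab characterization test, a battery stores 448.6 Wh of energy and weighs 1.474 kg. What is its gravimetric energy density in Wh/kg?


ED = E / m = 448.6 / 1.474 = 304.3 Wh/kg

304.3 Wh/kg


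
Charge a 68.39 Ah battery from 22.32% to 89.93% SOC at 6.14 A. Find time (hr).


Step 1: dSOC = 89.93% - 22.32% = 67.61%
Step 2: delta_Ah = 68.39 * 67.61 / 100 = 46.238 Ah
Step 3: t = 46.238 / 6.14 = 7.531 hr

7.531 hr


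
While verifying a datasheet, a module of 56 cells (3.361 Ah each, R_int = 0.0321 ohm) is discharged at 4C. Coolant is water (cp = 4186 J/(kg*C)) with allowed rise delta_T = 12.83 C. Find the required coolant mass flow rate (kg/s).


Step 1: I = 4 * 3.361 = 13.444 A
Step 2: Q_cell = I^2 * R = 13.444^2 * 0.0321 = 5.8018 W
Step 3: Q_total = 56 * 5.8018 = 324.9 W
Step 4: m_dot = Q_total / (cp * dT) = 324.9 / (4186 * 12.83) = 0.006050 kg/s

0.006050 kg/s


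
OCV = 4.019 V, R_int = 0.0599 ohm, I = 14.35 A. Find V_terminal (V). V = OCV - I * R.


IR drop = 14.35 * 0.0599 = 0.85957 V
V = 4.019 - 0.85957 = 3.159 V

3.159 V


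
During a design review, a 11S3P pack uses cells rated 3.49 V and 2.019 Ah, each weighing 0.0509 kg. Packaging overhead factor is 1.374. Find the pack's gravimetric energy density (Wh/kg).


Step 1: V_pack = 11 * 3.49 = 38.39 V
Step 2: C_pack = 3 * 2.019 = 6.057 Ah
Step 3: E_pack = V_pack * C_pack = 38.39 * 6.057 = 232.53 Wh
Step 4: m_pack = 11 * 3 * 0.0509 * 1.374 = 2.3079 kg
Step 5: ED = E_pack / m_pack = 232.53 / 2.3079 = 100.8 Wh/kg

100.8 Wh/kg


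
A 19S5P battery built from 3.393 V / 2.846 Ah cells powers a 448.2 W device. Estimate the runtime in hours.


Step 1: E_pack = Ns * V_cell * Np * C_cell = 19 * 3.393 * 5 * 2.846 = 917.37 Wh
Step 2: t = E_pack / P = 917.37 / 448.2 = 2.047 hr

2.047 hr


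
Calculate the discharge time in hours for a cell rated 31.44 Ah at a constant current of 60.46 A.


Runtime = 31.44 Ah / 60.46 A = 0.5200 hr

0.5200 hr


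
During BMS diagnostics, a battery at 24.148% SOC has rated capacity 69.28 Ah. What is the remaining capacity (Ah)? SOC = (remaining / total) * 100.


remaining = SOC / 100 * total = 24.148 / 100 * 69.28 = 16.73 Ah

16.73 Ah


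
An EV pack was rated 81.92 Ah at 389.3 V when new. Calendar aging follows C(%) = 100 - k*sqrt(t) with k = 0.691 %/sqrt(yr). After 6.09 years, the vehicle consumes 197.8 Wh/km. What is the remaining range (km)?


Step 1: capacity retention = 100 - 0.691 * sqrt(6.09) = 100 - 0.691 * 2.4678 = 98.295%
Step 2: C_now = 81.92 * 98.295/100 = 80.523 Ah
Step 3: E_pack = V * C_now = 389.3 * 80.523 = 31348 Wh
Step 4: range = E_pack / consumption = 31348 / 197.8 = 158.5 km

158.5 km


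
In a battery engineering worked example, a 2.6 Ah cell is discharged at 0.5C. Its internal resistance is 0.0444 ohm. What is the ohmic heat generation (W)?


Step 1: I = C_rate * capacity = 0.5 * 2.6 = 1.3 A
Step 2: Q = I^2 * R = 1.3^2 * 0.0444 = 1.69 * 0.0444 = 0.07504 W

0.07504 W


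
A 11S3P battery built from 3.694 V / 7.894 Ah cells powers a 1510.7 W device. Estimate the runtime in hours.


Step 1: E_pack = Ns * V_cell * Np * C_cell = 11 * 3.694 * 3 * 7.894 = 962.29 Wh
Step 2: t = E_pack / P = 962.29 / 1510.7 = 0.6370 hr

0.6370 hr


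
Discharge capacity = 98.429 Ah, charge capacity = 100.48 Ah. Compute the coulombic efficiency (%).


Coulombic efficiency = 98.429/100.48 * 100% = 97.96%

97.96%


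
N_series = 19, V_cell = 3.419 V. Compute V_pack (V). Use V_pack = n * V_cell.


With 19 cells in series at 3.419 V each, V_pack = 64.961 V

64.961 V


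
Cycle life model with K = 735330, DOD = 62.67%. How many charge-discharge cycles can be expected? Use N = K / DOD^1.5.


DOD^1.5 = 496.12
N = K / DOD^1.5 = 735330 / 496.12 = 1482

1482 cycles


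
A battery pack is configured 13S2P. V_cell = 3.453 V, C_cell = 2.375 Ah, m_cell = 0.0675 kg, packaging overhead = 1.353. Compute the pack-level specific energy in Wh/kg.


Step 1: V_pack = 13 * 3.453 = 44.889 V
Step 2: C_pack = 2 * 2.375 = 4.75 Ah
Step 3: E_pack = V_pack * C_pack = 44.889 * 4.75 = 213.22 Wh
Step 4: m_pack = 13 * 2 * 0.0675 * 1.353 = 2.3745 kg
Step 5: ED = E_pack / m_pack = 213.22 / 2.3745 = 89.80 Wh/kg

89.80 Wh/kg


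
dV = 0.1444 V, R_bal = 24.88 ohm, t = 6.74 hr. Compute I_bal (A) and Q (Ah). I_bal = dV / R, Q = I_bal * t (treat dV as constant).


I_bal = dV / R = 0.1444 / 24.88 = 0.0058039 A
Q = I_bal * t = 0.0058039 * 6.74 = 0.03912 Ah

I=0.0058039 A, Q=0.03912 Ah


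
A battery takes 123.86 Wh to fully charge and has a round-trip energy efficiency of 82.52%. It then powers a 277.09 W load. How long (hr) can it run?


Step 1: E_discharge = eta/100 * E_charge = 82.52/100 * 123.86 = 102.21 Wh
Step 2: t = E_discharge / P = 102.21 / 277.09 = 0.3689 hr

0.3689 hr


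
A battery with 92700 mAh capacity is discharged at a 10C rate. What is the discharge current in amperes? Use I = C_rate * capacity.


Convert: capacity = 92700 mAh = 92.7 Ah
I = C_rate * capacity = 10 * 92.7 = 927 A

927 A


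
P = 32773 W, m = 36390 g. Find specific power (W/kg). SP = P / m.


Convert: m = 36390 g = 36.39 kg
Specific power = 32773 W / 36.39 kg = 900.6 W/kg

900.6 W/kg


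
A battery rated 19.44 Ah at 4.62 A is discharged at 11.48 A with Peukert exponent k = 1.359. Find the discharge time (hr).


t_rated = C / I_rated = 19.44 / 4.62 = 4.2078 hr
(I_rated/I)^k = (0.40244)^1.359 = 0.29026
t = t_rated * (I_rated/I)^k = 4.2078 * 0.29026 = 1.221 hr

1.221 hr


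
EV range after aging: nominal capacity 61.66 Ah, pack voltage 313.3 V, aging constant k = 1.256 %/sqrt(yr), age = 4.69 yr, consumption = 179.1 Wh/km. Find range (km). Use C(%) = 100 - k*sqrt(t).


Step 1: capacity retention = 100 - 1.256 * sqrt(4.69) = 100 - 1.256 * 2.1656 = 97.28%
Step 2: C_now = 61.66 * 97.28/100 = 59.983 Ah
Step 3: E_pack = V * C_now = 313.3 * 59.983 = 18793 Wh
Step 4: range = E_pack / consumption = 18793 / 179.1 = 104.9 km

104.9 km


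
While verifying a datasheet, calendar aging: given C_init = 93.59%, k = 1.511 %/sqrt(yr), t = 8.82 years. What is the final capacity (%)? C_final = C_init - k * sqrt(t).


sqrt(t) = sqrt(8.82) = 2.9698
C_final = 93.59 - 1.511 * 2.9698 = 89.10%

89.10%


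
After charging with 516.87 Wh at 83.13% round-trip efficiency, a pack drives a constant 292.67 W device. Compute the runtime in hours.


Step 1: E_discharge = eta/100 * E_charge = 83.13/100 * 516.87 = 429.67 Wh
Step 2: t = E_discharge / P = 429.67 / 292.67 = 1.468 hr

1.468 hr


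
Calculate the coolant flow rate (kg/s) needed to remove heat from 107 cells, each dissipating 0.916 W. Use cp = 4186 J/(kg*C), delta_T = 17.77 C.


Step 1: Total heat Q = 107 * 0.916 W = 98.012 W
Step 2: denom = cp * dT = 4186 * 17.77 = 74385
Step 3: m_dot = 98.012 / 74385 = 0.001318 kg/s

0.001318 kg/s


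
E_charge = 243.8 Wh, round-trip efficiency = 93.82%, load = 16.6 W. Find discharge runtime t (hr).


Step 1: E_discharge = eta/100 * E_charge = 93.82/100 * 243.8 = 228.73 Wh
Step 2: t = E_discharge / P = 228.73 / 16.6 = 13.78 hr

13.78 hr


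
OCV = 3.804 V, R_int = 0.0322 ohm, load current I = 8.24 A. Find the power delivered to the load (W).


Step 1: V_terminal = OCV - I*R = 3.804 - 8.24 * 0.0322 = 3.5387 V
Step 2: P_out = V_terminal * I = 3.5387 * 8.24 = 29.16 W

29.16 W


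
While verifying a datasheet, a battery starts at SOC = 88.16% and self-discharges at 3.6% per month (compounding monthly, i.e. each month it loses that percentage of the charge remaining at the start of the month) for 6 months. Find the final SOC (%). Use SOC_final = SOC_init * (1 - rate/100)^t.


Monthly retention factor = 1 - 3.6/100 = 0.964
Over 6 months: factor^6 = 0.80253
SOC_final = 88.16 * 0.80253 = 70.75%

70.75%


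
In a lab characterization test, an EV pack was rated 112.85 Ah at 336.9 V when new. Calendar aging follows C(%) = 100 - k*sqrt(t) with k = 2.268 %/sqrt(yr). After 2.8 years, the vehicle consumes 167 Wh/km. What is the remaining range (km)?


Step 1: capacity retention = 100 - 2.268 * sqrt(2.8) = 100 - 2.268 * 1.6733 = 96.205%
Step 2: C_now = 112.85 * 96.205/100 = 108.57 Ah
Step 3: E_pack = V * C_now = 336.9 * 108.57 = 36577 Wh
Step 4: range = E_pack / consumption = 36577 / 167 = 219.0 km

219.0 km


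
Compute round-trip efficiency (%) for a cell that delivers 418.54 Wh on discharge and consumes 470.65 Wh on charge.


Round-trip efficiency = 418.54/470.65 * 100% = 88.93%

88.93%


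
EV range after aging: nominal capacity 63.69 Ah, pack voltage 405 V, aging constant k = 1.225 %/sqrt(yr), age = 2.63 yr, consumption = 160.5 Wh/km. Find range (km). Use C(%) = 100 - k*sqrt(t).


Step 1: capacity retention = 100 - 1.225 * sqrt(2.63) = 100 - 1.225 * 1.6217 = 98.013%
Step 2: C_now = 63.69 * 98.013/100 = 62.424 Ah
Step 3: E_pack = V * C_now = 405 * 62.424 = 25282 Wh
Step 4: range = E_pack / consumption = 25282 / 160.5 = 157.5 km

157.5 km


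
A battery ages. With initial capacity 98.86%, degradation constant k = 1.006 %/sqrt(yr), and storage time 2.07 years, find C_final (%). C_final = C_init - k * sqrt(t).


sqrt(t) = sqrt(2.07) = 1.4387
C_final = 98.86 - 1.006 * 1.4387 = 97.41%

97.41%


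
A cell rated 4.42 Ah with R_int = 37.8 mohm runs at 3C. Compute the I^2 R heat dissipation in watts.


Convert: R = 37.8 mohm = 0.0378 ohm
Step 1: I = C_rate * capacity = 3 * 4.42 = 13.26 A
Step 2: Q = I^2 * R = 13.26^2 * 0.0378 = 175.83 * 0.0378 = 6.646 W

6.646 W


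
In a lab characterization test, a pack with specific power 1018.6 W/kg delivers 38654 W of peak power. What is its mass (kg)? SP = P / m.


m = P / SP = 38654 / 1018.6 = 37.95 kg

37.95 kg


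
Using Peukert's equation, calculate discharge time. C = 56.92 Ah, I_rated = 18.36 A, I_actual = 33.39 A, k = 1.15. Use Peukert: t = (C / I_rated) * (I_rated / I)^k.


t_rated = C / I_rated = 56.92 / 18.36 = 3.1002 hr
(I_rated/I)^k = (0.54987)^1.15 = 0.50269
t = t_rated * (I_rated/I)^k = 3.1002 * 0.50269 = 1.558 hr

1.558 hr


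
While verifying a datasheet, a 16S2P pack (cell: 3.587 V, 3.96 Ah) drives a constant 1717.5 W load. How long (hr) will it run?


Step 1: E_pack = Ns * V_cell * Np * C_cell = 16 * 3.587 * 2 * 3.96 = 454.54 Wh
Step 2: t = E_pack / P = 454.54 / 1717.5 = 0.2647 hr

0.2647 hr


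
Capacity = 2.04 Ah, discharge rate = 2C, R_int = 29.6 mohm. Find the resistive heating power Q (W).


Convert: R = 29.6 mohm = 0.0296 ohm
Step 1: I = C_rate * capacity = 2 * 2.04 = 4.08 A
Step 2: Q = I^2 * R = 4.08^2 * 0.0296 = 16.646 * 0.0296 = 0.4927 W

0.4927 W


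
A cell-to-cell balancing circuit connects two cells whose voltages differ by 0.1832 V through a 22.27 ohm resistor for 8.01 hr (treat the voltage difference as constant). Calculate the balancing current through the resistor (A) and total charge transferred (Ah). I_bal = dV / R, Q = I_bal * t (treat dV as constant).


I_bal = dV / R = 0.1832 / 22.27 = 0.0082263 A
Q = I_bal * t = 0.0082263 * 8.01 = 0.06589 Ah

I=0.0082263 A, Q=0.06589 Ah


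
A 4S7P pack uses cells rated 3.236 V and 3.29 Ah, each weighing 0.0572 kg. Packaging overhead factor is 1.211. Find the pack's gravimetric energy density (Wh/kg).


Step 1: V_pack = 4 * 3.236 = 12.944 V
Step 2: C_pack = 7 * 3.29 = 23.03 Ah
Step 3: E_pack = V_pack * C_pack = 12.944 * 23.03 = 298.1 Wh
Step 4: m_pack = 4 * 7 * 0.0572 * 1.211 = 1.9395 kg
Step 5: ED = E_pack / m_pack = 298.1 / 1.9395 = 153.7 Wh/kg

153.7 Wh/kg


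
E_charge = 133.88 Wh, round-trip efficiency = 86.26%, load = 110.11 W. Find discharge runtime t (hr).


Step 1: E_discharge = eta/100 * E_charge = 86.26/100 * 133.88 = 115.48 Wh
Step 2: t = E_discharge / P = 115.48 / 110.11 = 1.049 hr

1.049 hr


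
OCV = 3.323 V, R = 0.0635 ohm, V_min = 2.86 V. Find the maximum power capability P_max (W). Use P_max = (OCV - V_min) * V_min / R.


P_max = (OCV - V_min) * V_min / R = (3.323 - 2.86) * 2.86 / 0.0635 = 0.463 * 2.86 / 0.0635 = 20.85 W

20.85 W


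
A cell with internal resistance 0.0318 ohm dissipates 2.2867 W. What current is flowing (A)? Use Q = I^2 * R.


I = sqrt(Q / R) = sqrt(2.2867 / 0.0318) = sqrt(71.909) = 8.480 A

8.480 A


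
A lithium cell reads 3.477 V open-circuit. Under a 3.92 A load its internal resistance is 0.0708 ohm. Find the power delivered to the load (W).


Step 1: V_terminal = OCV - I*R = 3.477 - 3.92 * 0.0708 = 3.1995 V
Step 2: P_out = V_terminal * I = 3.1995 * 3.92 = 12.54 W

12.54 W


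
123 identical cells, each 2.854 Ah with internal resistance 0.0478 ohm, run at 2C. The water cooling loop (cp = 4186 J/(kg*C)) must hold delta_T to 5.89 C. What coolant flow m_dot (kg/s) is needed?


Step 1: I = 2 * 2.854 = 5.708 A
Step 2: Q_cell = I^2 * R = 5.708^2 * 0.0478 = 1.5574 W
Step 3: Q_total = 123 * 1.5574 = 191.56 W
Step 4: m_dot = Q_total / (cp * dT) = 191.56 / (4186 * 5.89) = 0.007769 kg/s

0.007769 kg/s


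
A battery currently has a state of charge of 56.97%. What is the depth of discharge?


Complement of SOC: DOD = 100% - 56.97% = 43.03%

43.03%


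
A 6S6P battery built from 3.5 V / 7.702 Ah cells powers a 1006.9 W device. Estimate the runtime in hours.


Step 1: E_pack = Ns * V_cell * Np * C_cell = 6 * 3.5 * 6 * 7.702 = 970.45 Wh
Step 2: t = E_pack / P = 970.45 / 1006.9 = 0.9638 hr

0.9638 hr


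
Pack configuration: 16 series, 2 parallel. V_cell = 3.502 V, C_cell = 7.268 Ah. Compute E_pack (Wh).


E = Ns * Vcell * Np * Ccell = 16 * 3.502 * 2 * 7.268 = 814.5 Wh

814.5 Wh


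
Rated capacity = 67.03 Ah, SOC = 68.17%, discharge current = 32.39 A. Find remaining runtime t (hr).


Step 1: remaining = SOC/100 * C_total = 68.17/100 * 67.03 = 45.694 Ah
Step 2: t = remaining / I = 45.694 / 32.39 = 1.411 hr

1.411 hr


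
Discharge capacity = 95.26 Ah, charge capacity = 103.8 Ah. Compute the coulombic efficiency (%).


eta_c = Q_dis / Q_chg * 100 = 95.26 / 103.8 * 100 = 91.77%

91.77%


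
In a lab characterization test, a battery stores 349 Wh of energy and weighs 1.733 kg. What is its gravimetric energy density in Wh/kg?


Specific energy = 349 Wh / 1.733 kg = 201.4 Wh/kg

201.4 Wh/kg


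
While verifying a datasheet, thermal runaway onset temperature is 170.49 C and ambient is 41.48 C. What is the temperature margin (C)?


Safety margin = 170.49 C - 41.48 C = 129.01 C

129.01 C


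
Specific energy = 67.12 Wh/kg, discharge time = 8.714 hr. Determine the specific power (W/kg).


Specific power = 67.12 Wh/kg / 8.714 hr = 7.703 W/kg

7.703 W/kg


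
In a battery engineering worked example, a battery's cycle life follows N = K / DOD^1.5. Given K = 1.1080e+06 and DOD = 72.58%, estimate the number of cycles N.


DOD^1.5 = 618.34
N = K / DOD^1.5 = 1.1080e+06 / 618.34 = 1792

1792 cycles


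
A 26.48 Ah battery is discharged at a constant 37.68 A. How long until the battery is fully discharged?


Runtime = 26.48 Ah / 37.68 A = 0.7028 hr

0.7028 hr


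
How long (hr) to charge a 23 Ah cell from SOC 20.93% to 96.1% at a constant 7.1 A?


Step 1: dSOC = 96.1% - 20.93% = 75.17%
Step 2: delta_Ah = 23 * 75.17 / 100 = 17.289 Ah
Step 3: t = 17.289 / 7.1 = 2.435 hr

2.435 hr


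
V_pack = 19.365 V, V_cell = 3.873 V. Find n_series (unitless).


n = V_pack / V_cell = 19.365 / 3.873 = 5

5


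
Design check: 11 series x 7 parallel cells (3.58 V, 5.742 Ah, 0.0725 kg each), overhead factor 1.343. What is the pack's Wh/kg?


Step 1: V_pack = 11 * 3.58 = 39.38 V
Step 2: C_pack = 7 * 5.742 = 40.194 Ah
Step 3: E_pack = V_pack * C_pack = 39.38 * 40.194 = 1582.8 Wh
Step 4: m_pack = 11 * 7 * 0.0725 * 1.343 = 7.4973 kg
Step 5: ED = E_pack / m_pack = 1582.8 / 7.4973 = 211.1 Wh/kg

211.1 Wh/kg
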